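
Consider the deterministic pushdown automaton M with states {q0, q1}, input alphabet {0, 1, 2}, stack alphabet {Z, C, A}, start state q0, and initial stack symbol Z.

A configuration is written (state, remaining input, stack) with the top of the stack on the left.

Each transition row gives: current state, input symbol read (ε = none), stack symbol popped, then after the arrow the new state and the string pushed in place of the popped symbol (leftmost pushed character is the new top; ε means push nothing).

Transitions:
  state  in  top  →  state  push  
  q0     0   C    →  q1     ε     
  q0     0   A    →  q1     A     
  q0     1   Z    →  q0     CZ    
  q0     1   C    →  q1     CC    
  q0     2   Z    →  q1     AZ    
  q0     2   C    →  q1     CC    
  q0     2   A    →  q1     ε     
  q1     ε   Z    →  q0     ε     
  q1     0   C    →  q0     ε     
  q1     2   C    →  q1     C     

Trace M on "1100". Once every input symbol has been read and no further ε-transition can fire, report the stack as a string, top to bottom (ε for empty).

ε

(q0, 1100, Z)
  read 1, top Z: go to q0, push CZ → (q0, 100, CZ)
  read 1, top C: go to q1, push CC → (q1, 00, CCZ)
  read 0, top C: go to q0, push ε → (q0, 0, CZ)
  read 0, top C: go to q1, push ε → (q1, ε, Z)
  ε-move, top Z: go to q0, push ε → (q0, ε, ε)
All input consumed in state q0 with stack ε.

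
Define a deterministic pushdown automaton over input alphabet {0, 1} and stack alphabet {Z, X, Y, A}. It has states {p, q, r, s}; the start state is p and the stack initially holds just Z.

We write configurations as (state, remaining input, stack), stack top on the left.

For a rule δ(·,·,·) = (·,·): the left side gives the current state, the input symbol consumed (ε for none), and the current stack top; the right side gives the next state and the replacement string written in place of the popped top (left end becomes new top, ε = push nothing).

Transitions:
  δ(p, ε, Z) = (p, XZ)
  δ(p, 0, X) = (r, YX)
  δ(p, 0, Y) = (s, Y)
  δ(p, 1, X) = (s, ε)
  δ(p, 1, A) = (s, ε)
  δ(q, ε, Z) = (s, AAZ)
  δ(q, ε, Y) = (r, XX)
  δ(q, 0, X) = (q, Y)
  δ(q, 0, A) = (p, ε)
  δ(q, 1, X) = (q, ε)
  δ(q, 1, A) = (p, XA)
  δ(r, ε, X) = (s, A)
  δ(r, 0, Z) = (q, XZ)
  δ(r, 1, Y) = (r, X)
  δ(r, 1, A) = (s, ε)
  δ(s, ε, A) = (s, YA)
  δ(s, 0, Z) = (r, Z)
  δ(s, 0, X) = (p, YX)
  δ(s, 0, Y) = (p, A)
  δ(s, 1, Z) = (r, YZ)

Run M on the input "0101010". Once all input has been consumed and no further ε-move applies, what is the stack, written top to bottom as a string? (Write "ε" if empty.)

AAXZ

(p, 0101010, Z)
  ε-move, top Z: go to p, push XZ → (p, 0101010, XZ)
  read 0, top X: go to r, push YX → (r, 101010, YXZ)
  read 1, top Y: go to r, push X → (r, 01010, XXZ)
  ε-move, top X: go to s, push A → (s, 01010, AXZ)
  ε-move, top A: go to s, push YA → (s, 01010, YAXZ)
  read 0, top Y: go to p, push A → (p, 1010, AAXZ)
  read 1, top A: go to s, push ε → (s, 010, AXZ)
  ε-move, top A: go to s, push YA → (s, 010, YAXZ)
  read 0, top Y: go to p, push A → (p, 10, AAXZ)
  read 1, top A: go to s, push ε → (s, 0, AXZ)
  ε-move, top A: go to s, push YA → (s, 0, YAXZ)
  read 0, top Y: go to p, push A → (p, ε, AAXZ)
All input consumed in state p with stack AAXZ.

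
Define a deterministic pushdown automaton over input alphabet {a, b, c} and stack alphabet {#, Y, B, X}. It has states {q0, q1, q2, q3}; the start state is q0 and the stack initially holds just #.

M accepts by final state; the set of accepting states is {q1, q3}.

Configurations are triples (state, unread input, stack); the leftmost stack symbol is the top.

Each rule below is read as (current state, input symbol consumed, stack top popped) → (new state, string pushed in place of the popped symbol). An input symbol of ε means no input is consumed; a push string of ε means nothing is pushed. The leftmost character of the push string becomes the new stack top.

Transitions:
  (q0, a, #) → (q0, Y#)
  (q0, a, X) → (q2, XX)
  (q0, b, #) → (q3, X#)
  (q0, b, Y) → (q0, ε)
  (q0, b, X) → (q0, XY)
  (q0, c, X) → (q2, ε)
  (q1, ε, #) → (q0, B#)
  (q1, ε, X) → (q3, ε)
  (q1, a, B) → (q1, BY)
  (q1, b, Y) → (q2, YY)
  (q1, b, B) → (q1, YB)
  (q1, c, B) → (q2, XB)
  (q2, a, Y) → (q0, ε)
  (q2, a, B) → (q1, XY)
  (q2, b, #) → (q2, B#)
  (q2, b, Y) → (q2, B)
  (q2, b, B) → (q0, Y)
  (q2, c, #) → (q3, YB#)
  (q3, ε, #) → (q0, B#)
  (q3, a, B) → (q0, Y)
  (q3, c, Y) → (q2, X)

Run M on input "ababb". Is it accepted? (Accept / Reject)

(q0, ababb, #)
  read a, top #: go to q0, push Y# → (q0, babb, Y#)
  read b, top Y: go to q0, push ε → (q0, abb, #)
  read a, top #: go to q0, push Y# → (q0, bb, Y#)
  read b, top Y: go to q0, push ε → (q0, b, #)
  read b, top #: go to q3, push X# → (q3, ε, X#)
All input consumed; state q3 ∈ F.

Accept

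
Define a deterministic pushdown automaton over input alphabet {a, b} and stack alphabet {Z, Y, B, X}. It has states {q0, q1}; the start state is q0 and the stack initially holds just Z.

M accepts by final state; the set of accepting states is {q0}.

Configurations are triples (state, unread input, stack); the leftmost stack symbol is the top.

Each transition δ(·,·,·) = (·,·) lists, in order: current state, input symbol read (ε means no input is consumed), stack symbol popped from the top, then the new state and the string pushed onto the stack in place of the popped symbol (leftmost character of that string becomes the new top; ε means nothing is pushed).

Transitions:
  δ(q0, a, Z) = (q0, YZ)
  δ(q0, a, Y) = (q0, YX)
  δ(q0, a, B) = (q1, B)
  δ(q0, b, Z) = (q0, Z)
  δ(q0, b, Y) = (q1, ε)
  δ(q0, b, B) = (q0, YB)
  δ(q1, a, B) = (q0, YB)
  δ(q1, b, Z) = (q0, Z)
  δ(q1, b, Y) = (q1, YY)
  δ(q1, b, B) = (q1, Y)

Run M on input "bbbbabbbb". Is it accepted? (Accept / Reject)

(q0, bbbbabbbb, Z)
  read b, top Z: go to q0, push Z → (q0, bbbabbbb, Z)
  read b, top Z: go to q0, push Z → (q0, bbabbbb, Z)
  read b, top Z: go to q0, push Z → (q0, babbbb, Z)
  read b, top Z: go to q0, push Z → (q0, abbbb, Z)
  read a, top Z: go to q0, push YZ → (q0, bbbb, YZ)
  read b, top Y: go to q1, push ε → (q1, bbb, Z)
  read b, top Z: go to q0, push Z → (q0, bb, Z)
  read b, top Z: go to q0, push Z → (q0, b, Z)
  read b, top Z: go to q0, push Z → (q0, ε, Z)
All input consumed; state q0 ∈ F.

Accept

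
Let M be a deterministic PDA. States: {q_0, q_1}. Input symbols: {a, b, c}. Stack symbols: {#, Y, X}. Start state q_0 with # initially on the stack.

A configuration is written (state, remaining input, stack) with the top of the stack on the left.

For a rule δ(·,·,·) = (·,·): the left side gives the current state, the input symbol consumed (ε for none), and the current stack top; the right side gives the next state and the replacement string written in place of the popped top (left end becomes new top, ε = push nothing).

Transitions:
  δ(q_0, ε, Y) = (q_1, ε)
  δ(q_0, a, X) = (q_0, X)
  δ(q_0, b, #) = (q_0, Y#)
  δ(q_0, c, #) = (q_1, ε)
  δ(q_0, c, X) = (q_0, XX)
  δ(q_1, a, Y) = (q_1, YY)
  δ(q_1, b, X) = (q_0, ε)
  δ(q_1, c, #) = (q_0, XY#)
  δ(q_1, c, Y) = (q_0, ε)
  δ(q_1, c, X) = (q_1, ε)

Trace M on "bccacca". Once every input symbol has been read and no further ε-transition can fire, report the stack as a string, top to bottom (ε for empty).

(q_0, bccacca, #) ⊢ (q_0, ccacca, Y#) ⊢ (q_1, ccacca, #) ⊢ (q_0, cacca, XY#) ⊢ (q_0, acca, XXY#) ⊢ (q_0, cca, XXY#) ⊢ (q_0, ca, XXXY#) ⊢ (q_0, a, XXXXY#) ⊢ (q_0, ε, XXXXY#)
All input consumed in state q_0 with stack XXXXY#.

XXXXY#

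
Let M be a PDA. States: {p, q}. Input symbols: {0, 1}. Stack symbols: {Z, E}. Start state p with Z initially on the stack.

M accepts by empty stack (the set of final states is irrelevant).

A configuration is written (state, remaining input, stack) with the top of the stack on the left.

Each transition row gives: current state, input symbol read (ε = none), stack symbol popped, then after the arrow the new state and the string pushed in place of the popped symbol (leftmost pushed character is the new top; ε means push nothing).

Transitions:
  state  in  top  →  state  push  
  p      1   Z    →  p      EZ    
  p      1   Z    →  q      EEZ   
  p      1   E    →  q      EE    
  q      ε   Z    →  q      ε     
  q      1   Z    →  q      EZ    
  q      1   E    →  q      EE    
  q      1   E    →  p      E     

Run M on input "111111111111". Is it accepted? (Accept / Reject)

Reject

No computation consumes all input and empties the stack.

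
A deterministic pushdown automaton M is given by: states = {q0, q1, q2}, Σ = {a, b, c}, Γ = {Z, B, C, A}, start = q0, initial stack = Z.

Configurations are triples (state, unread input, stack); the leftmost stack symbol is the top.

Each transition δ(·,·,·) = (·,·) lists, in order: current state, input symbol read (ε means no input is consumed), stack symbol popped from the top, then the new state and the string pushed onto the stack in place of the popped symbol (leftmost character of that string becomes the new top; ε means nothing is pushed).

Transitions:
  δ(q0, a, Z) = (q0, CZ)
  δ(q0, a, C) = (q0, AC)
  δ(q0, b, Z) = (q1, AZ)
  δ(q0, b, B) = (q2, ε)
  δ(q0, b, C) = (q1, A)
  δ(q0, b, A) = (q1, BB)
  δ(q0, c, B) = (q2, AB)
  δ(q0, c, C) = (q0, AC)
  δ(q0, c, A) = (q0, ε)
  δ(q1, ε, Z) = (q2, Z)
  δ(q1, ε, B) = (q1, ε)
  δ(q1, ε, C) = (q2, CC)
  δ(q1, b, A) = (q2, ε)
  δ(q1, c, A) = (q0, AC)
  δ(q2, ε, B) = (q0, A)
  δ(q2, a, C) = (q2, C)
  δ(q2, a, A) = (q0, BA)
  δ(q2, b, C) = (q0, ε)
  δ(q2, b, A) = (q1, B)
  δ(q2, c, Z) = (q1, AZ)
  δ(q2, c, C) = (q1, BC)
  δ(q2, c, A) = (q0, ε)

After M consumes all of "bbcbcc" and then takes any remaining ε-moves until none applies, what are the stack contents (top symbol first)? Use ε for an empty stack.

(q0, bbcbcc, Z) ⊢ (q1, bcbcc, AZ) ⊢ (q2, cbcc, Z) ⊢ (q1, bcc, AZ) ⊢ (q2, cc, Z) ⊢ (q1, c, AZ) ⊢ (q0, ε, ACZ)
All input consumed in state q0 with stack ACZ.

ACZ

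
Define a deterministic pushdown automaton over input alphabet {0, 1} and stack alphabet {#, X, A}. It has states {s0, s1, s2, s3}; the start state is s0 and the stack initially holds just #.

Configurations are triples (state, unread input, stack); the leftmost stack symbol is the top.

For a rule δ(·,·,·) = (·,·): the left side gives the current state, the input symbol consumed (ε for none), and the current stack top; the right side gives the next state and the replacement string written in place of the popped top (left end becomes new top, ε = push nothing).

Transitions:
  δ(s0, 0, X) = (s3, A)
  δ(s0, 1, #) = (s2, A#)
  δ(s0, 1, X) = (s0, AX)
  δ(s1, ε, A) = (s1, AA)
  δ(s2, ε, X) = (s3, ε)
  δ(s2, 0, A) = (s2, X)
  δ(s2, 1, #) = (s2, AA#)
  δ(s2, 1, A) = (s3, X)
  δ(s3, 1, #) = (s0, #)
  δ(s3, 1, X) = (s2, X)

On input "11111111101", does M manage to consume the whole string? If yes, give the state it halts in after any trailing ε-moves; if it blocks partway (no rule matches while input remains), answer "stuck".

(s0, 11111111101, #) ⊢ (s2, 1111111101, A#) ⊢ (s3, 111111101, X#) ⊢ (s2, 11111101, X#) ⊢ (s3, 11111101, #) ⊢ (s0, 1111101, #) ⊢ (s2, 111101, A#) ⊢ (s3, 11101, X#) ⊢ (s2, 1101, X#) ⊢ (s3, 1101, #) ⊢ (s0, 101, #) ⊢ (s2, 01, A#) ⊢ (s2, 1, X#) ⊢ (s3, 1, #) ⊢ (s0, ε, #)
All input consumed; M is in state s0.

s0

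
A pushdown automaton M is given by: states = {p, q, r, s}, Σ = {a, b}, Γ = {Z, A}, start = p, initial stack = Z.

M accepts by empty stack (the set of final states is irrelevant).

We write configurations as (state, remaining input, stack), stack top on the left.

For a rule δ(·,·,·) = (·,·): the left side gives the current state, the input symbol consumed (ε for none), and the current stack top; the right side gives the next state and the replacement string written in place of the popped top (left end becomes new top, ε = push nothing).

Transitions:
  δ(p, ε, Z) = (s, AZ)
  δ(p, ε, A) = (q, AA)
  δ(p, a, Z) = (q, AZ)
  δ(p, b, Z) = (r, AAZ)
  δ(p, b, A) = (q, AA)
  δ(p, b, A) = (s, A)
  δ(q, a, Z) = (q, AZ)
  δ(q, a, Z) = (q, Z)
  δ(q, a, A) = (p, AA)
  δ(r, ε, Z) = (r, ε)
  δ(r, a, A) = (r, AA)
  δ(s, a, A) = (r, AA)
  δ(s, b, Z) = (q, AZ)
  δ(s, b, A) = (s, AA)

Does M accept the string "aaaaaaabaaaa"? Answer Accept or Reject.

No computation consumes all input and empties the stack.

Reject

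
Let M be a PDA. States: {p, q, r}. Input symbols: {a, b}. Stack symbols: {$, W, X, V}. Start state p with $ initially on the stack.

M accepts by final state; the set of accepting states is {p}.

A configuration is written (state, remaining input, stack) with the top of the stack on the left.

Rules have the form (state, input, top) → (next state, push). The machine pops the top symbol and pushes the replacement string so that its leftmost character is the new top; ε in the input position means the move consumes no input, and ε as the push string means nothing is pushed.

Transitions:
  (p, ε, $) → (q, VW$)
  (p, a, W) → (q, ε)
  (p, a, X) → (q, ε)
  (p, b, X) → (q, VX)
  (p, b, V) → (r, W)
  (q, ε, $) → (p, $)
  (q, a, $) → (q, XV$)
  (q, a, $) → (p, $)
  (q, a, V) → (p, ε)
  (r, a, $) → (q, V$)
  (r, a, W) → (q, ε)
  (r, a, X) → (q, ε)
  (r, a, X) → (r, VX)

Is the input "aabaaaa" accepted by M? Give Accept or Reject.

Reject

No computation consumes all input and reaches a final state.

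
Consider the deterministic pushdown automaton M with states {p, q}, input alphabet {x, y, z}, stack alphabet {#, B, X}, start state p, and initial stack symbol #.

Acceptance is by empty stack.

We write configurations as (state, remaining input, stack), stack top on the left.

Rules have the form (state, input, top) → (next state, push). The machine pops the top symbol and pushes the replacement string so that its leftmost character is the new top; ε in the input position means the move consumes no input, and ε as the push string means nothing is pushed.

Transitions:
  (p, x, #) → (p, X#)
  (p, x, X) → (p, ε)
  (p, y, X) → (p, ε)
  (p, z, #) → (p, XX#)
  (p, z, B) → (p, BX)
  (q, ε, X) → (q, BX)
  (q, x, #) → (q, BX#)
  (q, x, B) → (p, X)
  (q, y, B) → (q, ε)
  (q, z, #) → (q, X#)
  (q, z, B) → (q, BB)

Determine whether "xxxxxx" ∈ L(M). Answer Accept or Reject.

(p, xxxxxx, #)
  read x, top #: go to p, push X# → (p, xxxxx, X#)
  read x, top X: go to p, push ε → (p, xxxx, #)
  read x, top #: go to p, push X# → (p, xxx, X#)
  read x, top X: go to p, push ε → (p, xx, #)
  read x, top #: go to p, push X# → (p, x, X#)
  read x, top X: go to p, push ε → (p, ε, #)
All input consumed; stack is #, not empty, and no further ε-move applies.

Reject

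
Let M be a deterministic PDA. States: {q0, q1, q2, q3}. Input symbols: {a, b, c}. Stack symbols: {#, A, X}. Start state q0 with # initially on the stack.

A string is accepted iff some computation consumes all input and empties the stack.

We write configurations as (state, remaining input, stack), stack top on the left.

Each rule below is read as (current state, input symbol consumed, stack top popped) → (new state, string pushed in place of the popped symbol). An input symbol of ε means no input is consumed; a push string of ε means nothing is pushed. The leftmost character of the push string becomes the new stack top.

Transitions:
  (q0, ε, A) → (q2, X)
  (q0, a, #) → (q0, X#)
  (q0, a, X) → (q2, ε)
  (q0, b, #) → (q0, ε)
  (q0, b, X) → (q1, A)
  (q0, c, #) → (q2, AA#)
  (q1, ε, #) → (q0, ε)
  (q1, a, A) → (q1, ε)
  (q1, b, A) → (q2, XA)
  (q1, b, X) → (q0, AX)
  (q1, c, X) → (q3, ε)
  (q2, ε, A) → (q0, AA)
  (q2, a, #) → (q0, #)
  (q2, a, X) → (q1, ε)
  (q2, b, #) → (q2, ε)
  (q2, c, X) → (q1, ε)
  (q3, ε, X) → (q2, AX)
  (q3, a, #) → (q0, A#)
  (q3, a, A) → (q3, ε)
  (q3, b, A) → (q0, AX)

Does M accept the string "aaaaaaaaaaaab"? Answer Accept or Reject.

(q0, aaaaaaaaaaaab, #)
  read a, top #: go to q0, push X# → (q0, aaaaaaaaaaab, X#)
  read a, top X: go to q2, push ε → (q2, aaaaaaaaaab, #)
  read a, top #: go to q0, push # → (q0, aaaaaaaaab, #)
  read a, top #: go to q0, push X# → (q0, aaaaaaaab, X#)
  read a, top X: go to q2, push ε → (q2, aaaaaaab, #)
  read a, top #: go to q0, push # → (q0, aaaaaab, #)
  read a, top #: go to q0, push X# → (q0, aaaaab, X#)
  read a, top X: go to q2, push ε → (q2, aaaab, #)
  read a, top #: go to q0, push # → (q0, aaab, #)
  read a, top #: go to q0, push X# → (q0, aab, X#)
  read a, top X: go to q2, push ε → (q2, ab, #)
  read a, top #: go to q0, push # → (q0, b, #)
  read b, top #: go to q0, push ε → (q0, ε, ε)
All input consumed and the stack is empty.

Accept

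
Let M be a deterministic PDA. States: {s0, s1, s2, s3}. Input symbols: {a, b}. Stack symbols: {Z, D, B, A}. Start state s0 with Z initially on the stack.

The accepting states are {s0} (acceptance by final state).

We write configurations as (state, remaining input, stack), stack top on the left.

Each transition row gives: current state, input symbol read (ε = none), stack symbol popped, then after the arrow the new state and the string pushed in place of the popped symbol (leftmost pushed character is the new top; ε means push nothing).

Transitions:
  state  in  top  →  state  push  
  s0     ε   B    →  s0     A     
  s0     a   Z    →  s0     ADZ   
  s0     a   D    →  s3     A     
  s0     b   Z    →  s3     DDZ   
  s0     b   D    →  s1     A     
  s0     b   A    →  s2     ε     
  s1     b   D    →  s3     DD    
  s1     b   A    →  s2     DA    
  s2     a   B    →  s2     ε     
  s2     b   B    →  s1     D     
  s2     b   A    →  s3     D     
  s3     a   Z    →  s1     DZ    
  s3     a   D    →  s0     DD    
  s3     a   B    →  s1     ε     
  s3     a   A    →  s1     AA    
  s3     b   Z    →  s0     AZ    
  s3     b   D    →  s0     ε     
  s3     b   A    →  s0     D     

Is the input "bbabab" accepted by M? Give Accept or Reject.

Accept

(s0, bbabab, Z)
  read b, top Z: go to s3, push DDZ → (s3, babab, DDZ)
  read b, top D: go to s0, push ε → (s0, abab, DZ)
  read a, top D: go to s3, push A → (s3, bab, AZ)
  read b, top A: go to s0, push D → (s0, ab, DZ)
  read a, top D: go to s3, push A → (s3, b, AZ)
  read b, top A: go to s0, push D → (s0, ε, DZ)
All input consumed; state s0 ∈ F.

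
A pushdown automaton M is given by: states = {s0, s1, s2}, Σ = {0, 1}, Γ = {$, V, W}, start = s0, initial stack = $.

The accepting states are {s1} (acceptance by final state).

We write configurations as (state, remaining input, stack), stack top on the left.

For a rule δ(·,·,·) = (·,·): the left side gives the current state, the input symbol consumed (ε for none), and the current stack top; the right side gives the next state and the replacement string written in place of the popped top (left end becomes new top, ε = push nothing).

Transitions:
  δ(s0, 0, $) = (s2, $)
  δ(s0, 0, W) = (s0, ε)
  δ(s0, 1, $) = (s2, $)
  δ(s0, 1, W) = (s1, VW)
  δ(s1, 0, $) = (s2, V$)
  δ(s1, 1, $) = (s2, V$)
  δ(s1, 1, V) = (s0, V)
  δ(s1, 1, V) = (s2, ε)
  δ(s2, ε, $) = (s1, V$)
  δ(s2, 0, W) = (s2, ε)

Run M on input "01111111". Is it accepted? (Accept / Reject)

Accept

One accepting computation: (s0, 01111111, $) ⊢ (s2, 1111111, $) ⊢ (s1, 1111111, V$) ⊢ (s2, 111111, $) ⊢ (s1, 111111, V$) ⊢ (s2, 11111, $) ⊢ (s1, 11111, V$) ⊢ (s2, 1111, $) ⊢ (s1, 1111, V$) ⊢ (s2, 111, $) ⊢ (s1, 111, V$) ⊢ (s2, 11, $) ⊢ (s1, 11, V$) ⊢ (s2, 1, $) ⊢ (s1, 1, V$) ⊢ (s2, ε, $) ⊢ (s1, ε, V$)
All input consumed and state s1 ∈ F.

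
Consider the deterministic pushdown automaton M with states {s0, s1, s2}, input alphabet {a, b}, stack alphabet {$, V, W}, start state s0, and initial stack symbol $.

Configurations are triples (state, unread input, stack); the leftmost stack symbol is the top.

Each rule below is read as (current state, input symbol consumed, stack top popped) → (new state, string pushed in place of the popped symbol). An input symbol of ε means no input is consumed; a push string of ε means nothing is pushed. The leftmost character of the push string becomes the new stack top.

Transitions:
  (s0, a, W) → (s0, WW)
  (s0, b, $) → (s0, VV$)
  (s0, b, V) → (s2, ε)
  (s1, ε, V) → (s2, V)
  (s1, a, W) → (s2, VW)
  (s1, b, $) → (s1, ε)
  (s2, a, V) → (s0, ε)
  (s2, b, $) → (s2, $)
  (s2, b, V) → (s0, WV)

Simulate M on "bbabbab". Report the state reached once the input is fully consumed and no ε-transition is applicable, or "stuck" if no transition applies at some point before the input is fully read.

(s0, bbabbab, $) ⊢ (s0, babbab, VV$) ⊢ (s2, abbab, V$) ⊢ (s0, bbab, $) ⊢ (s0, bab, VV$) ⊢ (s2, ab, V$) ⊢ (s0, b, $) ⊢ (s0, ε, VV$)
All input consumed; M is in state s0.

s0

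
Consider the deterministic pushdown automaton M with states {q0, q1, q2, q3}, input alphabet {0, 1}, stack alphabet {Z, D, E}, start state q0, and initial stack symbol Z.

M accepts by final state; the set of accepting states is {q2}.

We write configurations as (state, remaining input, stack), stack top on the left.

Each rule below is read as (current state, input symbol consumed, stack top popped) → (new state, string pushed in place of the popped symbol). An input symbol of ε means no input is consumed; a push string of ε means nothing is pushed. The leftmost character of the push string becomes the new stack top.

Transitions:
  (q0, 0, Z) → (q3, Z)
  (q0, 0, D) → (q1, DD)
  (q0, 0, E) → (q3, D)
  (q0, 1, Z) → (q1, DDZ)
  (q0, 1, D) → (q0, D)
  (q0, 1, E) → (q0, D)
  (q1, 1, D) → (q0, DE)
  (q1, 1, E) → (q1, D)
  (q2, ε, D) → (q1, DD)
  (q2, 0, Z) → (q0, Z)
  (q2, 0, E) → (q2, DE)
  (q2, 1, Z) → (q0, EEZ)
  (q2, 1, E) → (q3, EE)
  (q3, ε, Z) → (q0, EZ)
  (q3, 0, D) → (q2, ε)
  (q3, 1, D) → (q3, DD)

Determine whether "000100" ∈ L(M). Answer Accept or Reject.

Accept

(q0, 000100, Z)
  read 0, top Z: go to q3, push Z → (q3, 00100, Z)
  ε-move, top Z: go to q0, push EZ → (q0, 00100, EZ)
  read 0, top E: go to q3, push D → (q3, 0100, DZ)
  read 0, top D: go to q2, push ε → (q2, 100, Z)
  read 1, top Z: go to q0, push EEZ → (q0, 00, EEZ)
  read 0, top E: go to q3, push D → (q3, 0, DEZ)
  read 0, top D: go to q2, push ε → (q2, ε, EZ)
All input consumed; state q2 ∈ F.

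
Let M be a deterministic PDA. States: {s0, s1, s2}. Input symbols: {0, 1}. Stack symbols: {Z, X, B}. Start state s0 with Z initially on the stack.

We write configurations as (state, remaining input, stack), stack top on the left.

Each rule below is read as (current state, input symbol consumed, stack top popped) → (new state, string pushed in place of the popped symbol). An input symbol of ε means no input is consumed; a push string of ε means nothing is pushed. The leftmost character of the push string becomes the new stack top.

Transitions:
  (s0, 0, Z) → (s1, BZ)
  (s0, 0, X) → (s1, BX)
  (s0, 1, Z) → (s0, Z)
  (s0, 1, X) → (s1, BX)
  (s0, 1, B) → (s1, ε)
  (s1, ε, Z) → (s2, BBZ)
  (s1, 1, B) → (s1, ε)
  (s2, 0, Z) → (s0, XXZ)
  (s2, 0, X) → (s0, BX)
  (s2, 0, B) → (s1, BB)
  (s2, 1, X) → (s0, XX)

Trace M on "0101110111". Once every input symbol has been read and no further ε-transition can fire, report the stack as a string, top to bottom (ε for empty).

BBZ

(s0, 0101110111, Z)
  read 0, top Z: go to s1, push BZ → (s1, 101110111, BZ)
  read 1, top B: go to s1, push ε → (s1, 01110111, Z)
  ε-move, top Z: go to s2, push BBZ → (s2, 01110111, BBZ)
  read 0, top B: go to s1, push BB → (s1, 1110111, BBBZ)
  read 1, top B: go to s1, push ε → (s1, 110111, BBZ)
  read 1, top B: go to s1, push ε → (s1, 10111, BZ)
  read 1, top B: go to s1, push ε → (s1, 0111, Z)
  ε-move, top Z: go to s2, push BBZ → (s2, 0111, BBZ)
  read 0, top B: go to s1, push BB → (s1, 111, BBBZ)
  read 1, top B: go to s1, push ε → (s1, 11, BBZ)
  read 1, top B: go to s1, push ε → (s1, 1, BZ)
  read 1, top B: go to s1, push ε → (s1, ε, Z)
  ε-move, top Z: go to s2, push BBZ → (s2, ε, BBZ)
All input consumed in state s2 with stack BBZ.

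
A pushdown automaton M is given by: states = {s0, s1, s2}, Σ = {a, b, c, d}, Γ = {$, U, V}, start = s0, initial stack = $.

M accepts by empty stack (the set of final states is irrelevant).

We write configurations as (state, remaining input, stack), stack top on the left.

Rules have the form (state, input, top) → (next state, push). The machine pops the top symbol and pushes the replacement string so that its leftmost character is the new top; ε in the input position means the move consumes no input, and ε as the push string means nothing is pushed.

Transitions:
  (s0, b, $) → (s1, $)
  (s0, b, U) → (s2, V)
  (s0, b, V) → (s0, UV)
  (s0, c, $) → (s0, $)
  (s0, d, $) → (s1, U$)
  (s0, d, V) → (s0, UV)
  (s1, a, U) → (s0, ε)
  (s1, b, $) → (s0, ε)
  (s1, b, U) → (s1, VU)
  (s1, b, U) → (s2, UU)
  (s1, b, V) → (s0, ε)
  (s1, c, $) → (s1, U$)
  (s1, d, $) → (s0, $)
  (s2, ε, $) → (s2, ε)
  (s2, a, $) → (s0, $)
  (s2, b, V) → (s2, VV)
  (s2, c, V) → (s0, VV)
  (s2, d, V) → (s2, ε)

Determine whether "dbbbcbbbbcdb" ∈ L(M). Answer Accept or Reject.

No computation consumes all input and empties the stack.

Reject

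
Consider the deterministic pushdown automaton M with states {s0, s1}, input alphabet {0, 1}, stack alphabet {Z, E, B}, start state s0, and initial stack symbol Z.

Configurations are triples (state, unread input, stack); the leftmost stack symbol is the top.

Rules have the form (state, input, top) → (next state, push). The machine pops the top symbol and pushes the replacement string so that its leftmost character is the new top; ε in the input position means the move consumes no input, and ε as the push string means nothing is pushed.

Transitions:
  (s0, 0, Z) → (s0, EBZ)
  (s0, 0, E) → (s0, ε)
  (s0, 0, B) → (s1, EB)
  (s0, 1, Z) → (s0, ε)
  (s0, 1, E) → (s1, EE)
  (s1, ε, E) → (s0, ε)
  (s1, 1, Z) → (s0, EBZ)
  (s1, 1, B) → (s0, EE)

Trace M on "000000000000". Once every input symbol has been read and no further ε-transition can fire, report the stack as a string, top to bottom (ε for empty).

BZ

(s0, 000000000000, Z) ⊢ (s0, 00000000000, EBZ) ⊢ (s0, 0000000000, BZ) ⊢ (s1, 000000000, EBZ) ⊢ (s0, 000000000, BZ) ⊢ (s1, 00000000, EBZ) ⊢ (s0, 00000000, BZ) ⊢ (s1, 0000000, EBZ) ⊢ (s0, 0000000, BZ) ⊢ (s1, 000000, EBZ) ⊢ (s0, 000000, BZ) ⊢ (s1, 00000, EBZ) ⊢ (s0, 00000, BZ) ⊢ (s1, 0000, EBZ) ⊢ (s0, 0000, BZ) ⊢ (s1, 000, EBZ) ⊢ (s0, 000, BZ) ⊢ (s1, 00, EBZ) ⊢ (s0, 00, BZ) ⊢ (s1, 0, EBZ) ⊢ (s0, 0, BZ) ⊢ (s1, ε, EBZ) ⊢ (s0, ε, BZ)
All input consumed in state s0 with stack BZ.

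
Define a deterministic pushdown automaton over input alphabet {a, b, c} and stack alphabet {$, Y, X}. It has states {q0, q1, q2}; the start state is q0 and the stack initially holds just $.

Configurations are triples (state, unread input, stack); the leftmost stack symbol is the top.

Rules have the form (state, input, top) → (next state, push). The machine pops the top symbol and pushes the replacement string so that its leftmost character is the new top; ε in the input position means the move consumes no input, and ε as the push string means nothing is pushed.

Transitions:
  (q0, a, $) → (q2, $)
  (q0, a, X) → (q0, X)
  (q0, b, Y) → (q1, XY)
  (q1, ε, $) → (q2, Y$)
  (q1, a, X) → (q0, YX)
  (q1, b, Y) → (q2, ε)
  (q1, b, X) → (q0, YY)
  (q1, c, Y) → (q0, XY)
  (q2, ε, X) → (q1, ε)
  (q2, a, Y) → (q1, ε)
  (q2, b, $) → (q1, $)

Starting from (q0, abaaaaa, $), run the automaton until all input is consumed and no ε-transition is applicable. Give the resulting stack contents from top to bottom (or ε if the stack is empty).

(q0, abaaaaa, $)
  read a, top $: go to q2, push $ → (q2, baaaaa, $)
  read b, top $: go to q1, push $ → (q1, aaaaa, $)
  ε-move, top $: go to q2, push Y$ → (q2, aaaaa, Y$)
  read a, top Y: go to q1, push ε → (q1, aaaa, $)
  ε-move, top $: go to q2, push Y$ → (q2, aaaa, Y$)
  read a, top Y: go to q1, push ε → (q1, aaa, $)
  ε-move, top $: go to q2, push Y$ → (q2, aaa, Y$)
  read a, top Y: go to q1, push ε → (q1, aa, $)
  ε-move, top $: go to q2, push Y$ → (q2, aa, Y$)
  read a, top Y: go to q1, push ε → (q1, a, $)
  ε-move, top $: go to q2, push Y$ → (q2, a, Y$)
  read a, top Y: go to q1, push ε → (q1, ε, $)
  ε-move, top $: go to q2, push Y$ → (q2, ε, Y$)
All input consumed in state q2 with stack Y$.

Y$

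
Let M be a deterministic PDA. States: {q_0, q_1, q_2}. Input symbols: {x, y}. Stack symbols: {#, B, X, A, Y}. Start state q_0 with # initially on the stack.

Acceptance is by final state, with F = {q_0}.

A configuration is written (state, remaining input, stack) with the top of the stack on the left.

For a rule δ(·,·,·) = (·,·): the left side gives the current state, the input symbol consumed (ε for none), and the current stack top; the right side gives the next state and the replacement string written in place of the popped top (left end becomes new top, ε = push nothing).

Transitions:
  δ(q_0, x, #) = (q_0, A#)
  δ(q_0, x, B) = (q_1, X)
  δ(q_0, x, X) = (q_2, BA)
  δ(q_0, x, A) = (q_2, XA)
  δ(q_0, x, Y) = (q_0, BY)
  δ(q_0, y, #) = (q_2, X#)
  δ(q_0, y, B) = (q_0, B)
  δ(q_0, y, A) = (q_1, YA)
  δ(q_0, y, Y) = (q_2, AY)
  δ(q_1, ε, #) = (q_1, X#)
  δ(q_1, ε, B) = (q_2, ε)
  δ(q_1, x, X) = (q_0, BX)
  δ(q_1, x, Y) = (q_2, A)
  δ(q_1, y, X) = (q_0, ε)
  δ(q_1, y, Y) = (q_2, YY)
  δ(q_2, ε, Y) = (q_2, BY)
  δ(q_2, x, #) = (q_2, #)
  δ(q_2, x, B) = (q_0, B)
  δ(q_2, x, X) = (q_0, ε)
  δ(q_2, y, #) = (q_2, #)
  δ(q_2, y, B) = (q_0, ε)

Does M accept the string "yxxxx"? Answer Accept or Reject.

Accept

(q_0, yxxxx, #)
  read y, top #: go to q_2, push X# → (q_2, xxxx, X#)
  read x, top X: go to q_0, push ε → (q_0, xxx, #)
  read x, top #: go to q_0, push A# → (q_0, xx, A#)
  read x, top A: go to q_2, push XA → (q_2, x, XA#)
  read x, top X: go to q_0, push ε → (q_0, ε, A#)
All input consumed; state q_0 ∈ F.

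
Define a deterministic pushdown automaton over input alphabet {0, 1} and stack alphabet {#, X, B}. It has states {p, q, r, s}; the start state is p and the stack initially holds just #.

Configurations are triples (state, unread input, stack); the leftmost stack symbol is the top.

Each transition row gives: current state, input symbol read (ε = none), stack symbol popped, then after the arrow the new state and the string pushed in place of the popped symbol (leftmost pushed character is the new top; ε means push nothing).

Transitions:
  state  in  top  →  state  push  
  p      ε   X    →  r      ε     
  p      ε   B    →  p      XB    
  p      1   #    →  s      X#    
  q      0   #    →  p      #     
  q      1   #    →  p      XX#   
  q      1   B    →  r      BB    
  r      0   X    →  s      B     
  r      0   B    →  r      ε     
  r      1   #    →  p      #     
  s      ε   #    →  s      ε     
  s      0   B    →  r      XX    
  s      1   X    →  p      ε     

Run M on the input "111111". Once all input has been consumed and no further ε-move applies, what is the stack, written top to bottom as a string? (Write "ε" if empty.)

#

(p, 111111, #)
  read 1, top #: go to s, push X# → (s, 11111, X#)
  read 1, top X: go to p, push ε → (p, 1111, #)
  read 1, top #: go to s, push X# → (s, 111, X#)
  read 1, top X: go to p, push ε → (p, 11, #)
  read 1, top #: go to s, push X# → (s, 1, X#)
  read 1, top X: go to p, push ε → (p, ε, #)
All input consumed in state p with stack #.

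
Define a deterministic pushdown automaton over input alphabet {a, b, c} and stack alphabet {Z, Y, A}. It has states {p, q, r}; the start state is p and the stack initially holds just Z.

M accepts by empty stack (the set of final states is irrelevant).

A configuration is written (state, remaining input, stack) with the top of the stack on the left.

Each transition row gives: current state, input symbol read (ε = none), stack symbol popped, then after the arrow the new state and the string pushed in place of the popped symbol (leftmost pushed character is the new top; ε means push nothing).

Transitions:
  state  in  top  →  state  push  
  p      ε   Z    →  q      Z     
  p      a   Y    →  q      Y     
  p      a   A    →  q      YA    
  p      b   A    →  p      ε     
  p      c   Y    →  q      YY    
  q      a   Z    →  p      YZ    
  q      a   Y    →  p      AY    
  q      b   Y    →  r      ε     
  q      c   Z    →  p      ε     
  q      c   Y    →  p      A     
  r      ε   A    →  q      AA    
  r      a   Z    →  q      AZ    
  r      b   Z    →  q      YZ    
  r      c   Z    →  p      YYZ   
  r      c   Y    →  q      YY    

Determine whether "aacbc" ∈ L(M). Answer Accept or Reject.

(p, aacbc, Z) ⊢ (q, aacbc, Z) ⊢ (p, acbc, YZ) ⊢ (q, cbc, YZ) ⊢ (p, bc, AZ) ⊢ (p, c, Z) ⊢ (q, c, Z) ⊢ (p, ε, ε)
All input consumed and the stack is empty.

Accept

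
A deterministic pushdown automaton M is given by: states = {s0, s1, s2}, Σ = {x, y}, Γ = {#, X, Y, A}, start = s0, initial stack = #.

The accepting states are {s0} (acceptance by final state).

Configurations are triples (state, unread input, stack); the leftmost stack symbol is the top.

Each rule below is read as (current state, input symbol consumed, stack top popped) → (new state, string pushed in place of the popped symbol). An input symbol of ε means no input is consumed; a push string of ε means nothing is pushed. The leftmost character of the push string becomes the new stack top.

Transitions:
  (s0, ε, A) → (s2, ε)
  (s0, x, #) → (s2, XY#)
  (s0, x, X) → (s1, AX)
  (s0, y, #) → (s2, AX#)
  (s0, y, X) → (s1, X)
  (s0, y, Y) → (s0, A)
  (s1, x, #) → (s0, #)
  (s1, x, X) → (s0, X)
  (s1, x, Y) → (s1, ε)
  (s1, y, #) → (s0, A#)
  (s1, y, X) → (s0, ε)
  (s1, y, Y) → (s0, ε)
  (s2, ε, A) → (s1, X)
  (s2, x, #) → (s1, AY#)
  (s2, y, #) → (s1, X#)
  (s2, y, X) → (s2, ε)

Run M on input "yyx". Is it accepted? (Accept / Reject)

Reject

(s0, yyx, #)
  read y, top #: go to s2, push AX# → (s2, yx, AX#)
  ε-move, top A: go to s1, push X → (s1, yx, XX#)
  read y, top X: go to s0, push ε → (s0, x, X#)
  read x, top X: go to s1, push AX → (s1, ε, AX#)
All input consumed; state s1 ∉ F and no further ε-move applies.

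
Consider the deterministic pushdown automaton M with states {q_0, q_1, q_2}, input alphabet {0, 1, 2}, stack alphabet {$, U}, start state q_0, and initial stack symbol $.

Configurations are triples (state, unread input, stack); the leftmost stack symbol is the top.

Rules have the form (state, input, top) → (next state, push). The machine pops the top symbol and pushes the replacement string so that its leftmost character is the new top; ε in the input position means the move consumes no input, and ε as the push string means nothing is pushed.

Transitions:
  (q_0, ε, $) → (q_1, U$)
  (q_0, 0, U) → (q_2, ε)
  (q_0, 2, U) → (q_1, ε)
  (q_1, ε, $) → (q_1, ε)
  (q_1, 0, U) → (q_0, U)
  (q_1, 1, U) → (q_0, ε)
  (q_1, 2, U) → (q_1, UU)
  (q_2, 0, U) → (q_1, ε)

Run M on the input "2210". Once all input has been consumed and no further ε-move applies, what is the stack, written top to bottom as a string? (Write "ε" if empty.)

U$

(q_0, 2210, $)
  ε-move, top $: go to q_1, push U$ → (q_1, 2210, U$)
  read 2, top U: go to q_1, push UU → (q_1, 210, UU$)
  read 2, top U: go to q_1, push UU → (q_1, 10, UUU$)
  read 1, top U: go to q_0, push ε → (q_0, 0, UU$)
  read 0, top U: go to q_2, push ε → (q_2, ε, U$)
All input consumed in state q_2 with stack U$.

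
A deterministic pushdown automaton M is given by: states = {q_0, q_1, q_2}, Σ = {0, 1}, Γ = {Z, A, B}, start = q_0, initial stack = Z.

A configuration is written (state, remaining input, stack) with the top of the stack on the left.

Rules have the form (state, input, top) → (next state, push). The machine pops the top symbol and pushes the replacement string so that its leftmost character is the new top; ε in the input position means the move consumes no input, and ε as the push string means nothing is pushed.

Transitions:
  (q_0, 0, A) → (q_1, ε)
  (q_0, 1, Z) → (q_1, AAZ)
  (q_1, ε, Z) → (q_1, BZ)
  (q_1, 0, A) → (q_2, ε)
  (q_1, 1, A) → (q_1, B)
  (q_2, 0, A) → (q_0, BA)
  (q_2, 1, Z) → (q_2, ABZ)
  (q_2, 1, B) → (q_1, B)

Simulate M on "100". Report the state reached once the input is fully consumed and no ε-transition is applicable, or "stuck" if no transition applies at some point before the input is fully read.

q_0

(q_0, 100, Z)
  read 1, top Z: go to q_1, push AAZ → (q_1, 00, AAZ)
  read 0, top A: go to q_2, push ε → (q_2, 0, AZ)
  read 0, top A: go to q_0, push BA → (q_0, ε, BAZ)
All input consumed; M is in state q_0.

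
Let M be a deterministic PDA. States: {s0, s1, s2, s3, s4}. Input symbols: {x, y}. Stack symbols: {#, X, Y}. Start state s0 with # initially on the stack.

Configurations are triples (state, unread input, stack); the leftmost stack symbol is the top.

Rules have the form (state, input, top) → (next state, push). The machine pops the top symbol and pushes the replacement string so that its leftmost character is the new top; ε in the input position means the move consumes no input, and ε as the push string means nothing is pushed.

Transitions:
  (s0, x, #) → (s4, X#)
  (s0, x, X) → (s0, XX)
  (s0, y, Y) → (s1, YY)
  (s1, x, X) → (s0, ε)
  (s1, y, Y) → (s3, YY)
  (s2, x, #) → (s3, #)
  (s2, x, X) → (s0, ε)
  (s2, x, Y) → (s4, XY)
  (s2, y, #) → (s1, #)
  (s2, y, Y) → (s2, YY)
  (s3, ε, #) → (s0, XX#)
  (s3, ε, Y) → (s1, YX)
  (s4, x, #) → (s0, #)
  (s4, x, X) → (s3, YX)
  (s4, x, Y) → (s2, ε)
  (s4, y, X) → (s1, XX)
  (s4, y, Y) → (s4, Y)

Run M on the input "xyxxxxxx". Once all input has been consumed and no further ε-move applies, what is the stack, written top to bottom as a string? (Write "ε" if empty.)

XXXXXX#

(s0, xyxxxxxx, #)
  read x, top #: go to s4, push X# → (s4, yxxxxxx, X#)
  read y, top X: go to s1, push XX → (s1, xxxxxx, XX#)
  read x, top X: go to s0, push ε → (s0, xxxxx, X#)
  read x, top X: go to s0, push XX → (s0, xxxx, XX#)
  read x, top X: go to s0, push XX → (s0, xxx, XXX#)
  read x, top X: go to s0, push XX → (s0, xx, XXXX#)
  read x, top X: go to s0, push XX → (s0, x, XXXXX#)
  read x, top X: go to s0, push XX → (s0, ε, XXXXXX#)
All input consumed in state s0 with stack XXXXXX#.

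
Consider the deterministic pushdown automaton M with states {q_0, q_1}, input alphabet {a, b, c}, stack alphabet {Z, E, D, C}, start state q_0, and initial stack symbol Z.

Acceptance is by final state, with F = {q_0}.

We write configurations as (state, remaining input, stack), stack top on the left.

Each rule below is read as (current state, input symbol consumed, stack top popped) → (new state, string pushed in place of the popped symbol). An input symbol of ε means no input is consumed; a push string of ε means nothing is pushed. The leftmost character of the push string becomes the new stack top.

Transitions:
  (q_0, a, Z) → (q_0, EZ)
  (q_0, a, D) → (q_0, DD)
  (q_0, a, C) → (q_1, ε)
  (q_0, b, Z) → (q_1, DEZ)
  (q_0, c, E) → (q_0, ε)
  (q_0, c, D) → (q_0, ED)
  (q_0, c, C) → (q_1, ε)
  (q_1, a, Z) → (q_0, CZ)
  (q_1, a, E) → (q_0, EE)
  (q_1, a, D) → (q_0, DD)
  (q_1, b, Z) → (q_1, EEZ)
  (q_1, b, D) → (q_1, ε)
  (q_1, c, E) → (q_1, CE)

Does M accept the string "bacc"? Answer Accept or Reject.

Accept

(q_0, bacc, Z)
  read b, top Z: go to q_1, push DEZ → (q_1, acc, DEZ)
  read a, top D: go to q_0, push DD → (q_0, cc, DDEZ)
  read c, top D: go to q_0, push ED → (q_0, c, EDDEZ)
  read c, top E: go to q_0, push ε → (q_0, ε, DDEZ)
All input consumed; state q_0 ∈ F.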